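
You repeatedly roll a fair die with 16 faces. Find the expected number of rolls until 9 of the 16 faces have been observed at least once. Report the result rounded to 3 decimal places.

12.606

With k distinct faces already seen, the next new one arrives after an expected 16/(16-k) rolls.
Sum over k = 0,...,8: E = 16/16 + 16/15 + 16/14 + ... + 16/9 + 16/8 = 12.6059.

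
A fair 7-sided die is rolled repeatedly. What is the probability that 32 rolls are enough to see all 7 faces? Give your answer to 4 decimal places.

0.9500

By inclusion–exclusion over which faces are missing,
P(all seen) = Σ_{j=0}^{7} (-1)^j C(7,j)((7-j)/7)^32
= 1.00000 - 0.05044 + 0.00044 - 0.00000 + 0.00000 - 0.00000 + 0.00000 - 0.00000
= 0.95000.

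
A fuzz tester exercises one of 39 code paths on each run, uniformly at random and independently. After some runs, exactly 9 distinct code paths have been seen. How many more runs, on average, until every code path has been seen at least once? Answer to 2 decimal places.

155.80

The wait to go from k to k+1 distinct code paths is geometric with mean 39/(39-k).
Sum over k = 9,...,38: E = 39/30 + 39/29 + 39/28 + ... + 39/2 + 39/1 = 155.804.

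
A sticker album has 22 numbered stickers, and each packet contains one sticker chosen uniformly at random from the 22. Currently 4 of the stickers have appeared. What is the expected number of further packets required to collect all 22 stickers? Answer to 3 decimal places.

76.892

The wait to go from k to k+1 distinct stickers is geometric with mean 22/(22-k).
Sum over k = 4,...,21: E = 22/18 + 22/17 + 22/16 + ... + 22/2 + 22/1 = 76.8924.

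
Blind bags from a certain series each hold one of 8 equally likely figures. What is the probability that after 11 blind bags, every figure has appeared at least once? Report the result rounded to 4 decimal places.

Let A_i be the event that figure i is missing after 11 blind bags. By inclusion–exclusion on the A_i,
P(all seen) = Σ_{j=0}^{8} (-1)^j C(8,j)((8-j)/8)^11
= 1.00000 - 1.84153 + 1.18258 - 0.31832 + 0.03418 - 0.00115 + 0.00001 - 0.00000 + 0.00000
= 0.05576.

0.0558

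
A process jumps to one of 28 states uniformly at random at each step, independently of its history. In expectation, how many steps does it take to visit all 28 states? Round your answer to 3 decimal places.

Split into phases: going from k distinct to k+1 distinct takes on average 28/(28-k) steps.
E[T] = 28/28 + 28/27 + 28/26 + ... + 28/2 + 28/1 = 28·H_{28}.
H_{28} = 3.9272, so E[T] = 109.9608.

109.961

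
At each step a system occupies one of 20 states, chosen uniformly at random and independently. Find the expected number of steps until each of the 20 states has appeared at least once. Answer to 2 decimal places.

71.95

Split into phases: going from k distinct to k+1 distinct takes on average 20/(20-k) steps.
E[T] = 20/20 + 20/19 + 20/18 + ... + 20/2 + 20/1 = 20·H_{20}.
H_{20} = 3.598, so E[T] = 71.955.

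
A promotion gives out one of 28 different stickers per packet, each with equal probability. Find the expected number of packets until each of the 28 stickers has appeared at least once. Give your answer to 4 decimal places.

After k distinct stickers have appeared, the next packet gives a new one with probability (28-k)/28, so the expected wait for the (k+1)-th is 28/(28-k).
E[T] = 28/28 + 28/27 + 28/26 + ... + 28/2 + 28/1 = 28·H_{28}.
H_{28} = 3.92717, so E[T] = 109.96079.

109.9608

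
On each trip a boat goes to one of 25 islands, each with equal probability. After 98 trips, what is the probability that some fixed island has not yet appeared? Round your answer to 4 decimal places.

Each trip misses the fixed island with probability (25-1)/25 = 24/25, independently.
P(still missing after 98) = (24/25)^98 = 0.01831.

0.0183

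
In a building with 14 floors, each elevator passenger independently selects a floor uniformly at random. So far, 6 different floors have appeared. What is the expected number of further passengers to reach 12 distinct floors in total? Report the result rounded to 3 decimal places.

17.050

The wait to go from k to k+1 distinct floors is geometric with mean 14/(14-k).
Sum over k = 6,...,11: E = 14/8 + 14/7 + 14/6 + 14/5 + 14/4 + 14/3 = 17.0500.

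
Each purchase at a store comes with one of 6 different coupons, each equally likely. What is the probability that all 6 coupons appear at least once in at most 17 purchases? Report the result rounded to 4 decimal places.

Let A_i be the event that coupon i is missing after 17 purchases. By inclusion–exclusion on the A_i,
P(all seen) = Σ_{j=0}^{6} (-1)^j C(6,j)((6-j)/6)^17
= 1.00000 - 0.27044 + 0.01522 - 0.00015 + 0.00000 - 0.00000 + 0.00000
= 0.74463.

0.7446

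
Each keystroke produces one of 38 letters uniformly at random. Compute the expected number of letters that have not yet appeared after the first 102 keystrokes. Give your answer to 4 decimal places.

For each letter, P(unseen after 102) = (37/38)^102 = 0.06586.
By linearity of expectation, E[unseen] = 38·(37/38)^102 = 2.50284.

2.5028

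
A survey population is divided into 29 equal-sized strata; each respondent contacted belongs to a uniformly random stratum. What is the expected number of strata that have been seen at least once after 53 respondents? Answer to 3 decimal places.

24.485

For each stratum, P(seen in 53 respondents) = 1 - (28/29)^53 = 0.8443.
By linearity of expectation, E[distinct seen] = 29·(1 - (28/29)^53) = 24.4848.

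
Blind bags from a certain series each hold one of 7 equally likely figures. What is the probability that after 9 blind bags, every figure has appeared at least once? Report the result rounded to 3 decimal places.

0.058

By inclusion–exclusion over which figures are missing,
P(all seen) = Σ_{j=0}^{7} (-1)^j C(7,j)((7-j)/7)^9
= 1.0000 - 1.7481 + 1.0164 - 0.2274 + 0.0171 - 0.0003 + 0.0000 - 0.0000
= 0.0577.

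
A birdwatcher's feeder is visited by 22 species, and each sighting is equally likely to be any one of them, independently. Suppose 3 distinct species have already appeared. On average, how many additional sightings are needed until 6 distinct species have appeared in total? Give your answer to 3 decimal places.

From k distinct to k+1 distinct takes on average 22/(22-k) sightings.
Sum over k = 3,...,5: E = 22/19 + 22/18 + 22/17 = 3.6742.

3.674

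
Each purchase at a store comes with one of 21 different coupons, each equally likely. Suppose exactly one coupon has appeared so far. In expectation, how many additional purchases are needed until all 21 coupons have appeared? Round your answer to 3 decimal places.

From k distinct to k+1 distinct takes on average 21/(21-k) purchases.
Sum over k = 1,...,20: E = 21/20 + 21/19 + 21/18 + ... + 21/2 + 21/1 = 75.5525.

75.553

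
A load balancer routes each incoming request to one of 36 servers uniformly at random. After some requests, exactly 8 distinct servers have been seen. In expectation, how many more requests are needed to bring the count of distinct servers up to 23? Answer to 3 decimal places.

26.893

With k distinct servers already seen, the next new one takes an expected 36/(36-k) requests.
Sum over k = 8,...,22: E = 36/28 + 36/27 + 36/26 + ... + 36/15 + 36/14 = 26.8933.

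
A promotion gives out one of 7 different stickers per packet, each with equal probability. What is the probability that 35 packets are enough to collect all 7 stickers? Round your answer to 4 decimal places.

0.9684

By inclusion–exclusion over which stickers are missing,
P(all seen) = Σ_{j=0}^{7} (-1)^j C(7,j)((7-j)/7)^35
= 1.00000 - 0.03177 + 0.00016 - 0.00000 + 0.00000 - 0.00000 + 0.00000 - 0.00000
= 0.96840.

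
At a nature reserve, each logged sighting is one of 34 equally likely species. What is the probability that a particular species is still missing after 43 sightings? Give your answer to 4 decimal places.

0.2770

On each sighting the fixed species fails to appear with probability 33/34.
P(still missing after 43) = (33/34)^43 = 0.27702.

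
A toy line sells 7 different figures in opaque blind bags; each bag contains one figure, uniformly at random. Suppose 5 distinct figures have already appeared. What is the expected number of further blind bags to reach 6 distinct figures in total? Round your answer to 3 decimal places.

With k distinct figures already seen, the next new one takes an expected 7/(7-k) blind bags.
Only the k = 5 term is needed: E = 7/2 = 3.5000.

3.500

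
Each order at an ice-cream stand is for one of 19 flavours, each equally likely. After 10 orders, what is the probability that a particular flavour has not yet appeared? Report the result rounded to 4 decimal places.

0.5824

On each order the fixed flavour fails to appear with probability 18/19.
P(still missing after 10) = (18/19)^10 = 0.58236.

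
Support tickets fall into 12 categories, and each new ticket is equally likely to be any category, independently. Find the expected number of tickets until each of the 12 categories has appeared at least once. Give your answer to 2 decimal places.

The wait to go from k to k+1 distinct categories is geometric with mean 12/(12-k).
E[T] = 12/12 + 12/11 + 12/10 + ... + 12/2 + 12/1 = 12·H_{12}.
H_{12} = 3.103, so E[T] = 37.239.

37.24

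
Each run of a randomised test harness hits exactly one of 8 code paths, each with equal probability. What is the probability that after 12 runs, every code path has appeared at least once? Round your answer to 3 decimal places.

By inclusion–exclusion over which code paths are missing,
P(all seen) = Σ_{j=0}^{8} (-1)^j C(8,j)((8-j)/8)^12
= 1.0000 - 1.6113 + 0.8869 - 0.1990 + 0.0171 - 0.0004 + 0.0000 - 0.0000 + 0.0000
= 0.0933.

0.093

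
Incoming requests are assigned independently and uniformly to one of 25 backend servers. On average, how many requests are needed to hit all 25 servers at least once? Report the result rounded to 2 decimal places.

After k distinct servers have appeared, the next request gives a new one with probability (25-k)/25, so the expected wait for the (k+1)-th is 25/(25-k).
E[T] = 25/25 + 25/24 + 25/23 + ... + 25/2 + 25/1 = 25·H_{25}.
H_{25} = 3.816, so E[T] = 95.399.

95.40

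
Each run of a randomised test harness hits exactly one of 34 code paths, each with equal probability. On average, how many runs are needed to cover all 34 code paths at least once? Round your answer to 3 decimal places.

After k distinct code paths have appeared, the next run gives a new one with probability (34-k)/34, so the expected wait for the (k+1)-th is 34/(34-k).
E[T] = 34/34 + 34/33 + 34/32 + ... + 34/2 + 34/1 = 34·H_{34}.
H_{34} = 4.1182, so E[T] = 140.0191.

140.019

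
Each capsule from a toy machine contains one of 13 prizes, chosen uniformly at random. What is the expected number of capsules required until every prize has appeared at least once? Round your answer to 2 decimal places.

41.34

Split into phases: going from k distinct to k+1 distinct takes on average 13/(13-k) capsules.
E[T] = 13/13 + 13/12 + 13/11 + ... + 13/2 + 13/1 = 13·H_{13}.
H_{13} = 3.180, so E[T] = 41.342.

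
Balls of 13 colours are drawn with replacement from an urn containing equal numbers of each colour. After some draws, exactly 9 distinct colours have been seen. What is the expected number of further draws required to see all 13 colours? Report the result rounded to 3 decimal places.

From k distinct to k+1 distinct takes on average 13/(13-k) draws.
Sum over k = 9,...,12: E = 13/4 + 13/3 + 13/2 + 13/1 = 27.0833.

27.083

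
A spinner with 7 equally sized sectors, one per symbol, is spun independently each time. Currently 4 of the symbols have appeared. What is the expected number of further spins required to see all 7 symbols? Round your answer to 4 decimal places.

With k distinct symbols already seen, the next new one takes an expected 7/(7-k) spins.
Sum over k = 4,...,6: E = 7/3 + 7/2 + 7/1 = 12.83333.

12.8333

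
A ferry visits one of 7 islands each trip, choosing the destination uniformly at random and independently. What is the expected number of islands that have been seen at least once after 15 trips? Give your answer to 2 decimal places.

6.31

For each island, P(seen in 15 trips) = 1 - (6/7)^15 = 0.901.
By linearity of expectation, E[distinct seen] = 7·(1 - (6/7)^15) = 6.307.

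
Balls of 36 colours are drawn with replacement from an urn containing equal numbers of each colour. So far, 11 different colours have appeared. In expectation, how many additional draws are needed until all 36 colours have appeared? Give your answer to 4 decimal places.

137.3745

From k distinct to k+1 distinct takes on average 36/(36-k) draws.
Sum over k = 11,...,35: E = 36/25 + 36/24 + 36/23 + ... + 36/2 + 36/1 = 137.37449.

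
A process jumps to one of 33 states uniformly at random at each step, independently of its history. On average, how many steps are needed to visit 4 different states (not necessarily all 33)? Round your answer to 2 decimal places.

4.20

Going from k to k+1 distinct takes a geometric number of steps with mean 33/(33-k).
Sum over k = 0,...,3: E = 33/33 + 33/32 + 33/31 + 33/30 = 4.196.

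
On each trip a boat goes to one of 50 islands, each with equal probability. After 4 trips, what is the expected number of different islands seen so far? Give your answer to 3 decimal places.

For each island, P(seen in 4 trips) = 1 - (49/50)^4 = 0.0776.
By linearity of expectation, E[distinct seen] = 50·(1 - (49/50)^4) = 3.8816.

3.882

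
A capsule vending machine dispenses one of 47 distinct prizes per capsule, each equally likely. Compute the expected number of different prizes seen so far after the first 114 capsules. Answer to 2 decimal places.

42.95

For each prize, P(seen in 114 capsules) = 1 - (46/47)^114 = 0.914.
By linearity of expectation, E[distinct seen] = 47·(1 - (46/47)^114) = 42.951.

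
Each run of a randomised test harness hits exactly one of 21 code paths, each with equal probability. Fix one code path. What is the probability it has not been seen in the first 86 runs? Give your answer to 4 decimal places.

Each run misses the fixed code path with probability (21-1)/21 = 20/21, independently.
P(still missing after 86) = (20/21)^86 = 0.01506.

0.0151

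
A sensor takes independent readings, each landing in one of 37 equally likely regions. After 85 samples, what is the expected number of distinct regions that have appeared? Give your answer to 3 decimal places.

For each region, P(seen in 85 samples) = 1 - (36/37)^85 = 0.9026.
By linearity of expectation, E[distinct seen] = 37·(1 - (36/37)^85) = 33.3961.

33.396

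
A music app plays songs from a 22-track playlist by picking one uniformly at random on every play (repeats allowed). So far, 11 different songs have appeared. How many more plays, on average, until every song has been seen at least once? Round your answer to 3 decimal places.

The wait to go from k to k+1 distinct songs is geometric with mean 22/(22-k).
Sum over k = 11,...,21: E = 22/11 + 22/10 + 22/9 + ... + 22/2 + 22/1 = 66.4373.

66.437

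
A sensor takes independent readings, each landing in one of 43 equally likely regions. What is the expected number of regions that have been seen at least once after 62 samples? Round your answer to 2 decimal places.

For each region, P(seen in 62 samples) = 1 - (42/43)^62 = 0.768.
By linearity of expectation, E[distinct seen] = 43·(1 - (42/43)^62) = 33.003.

33.00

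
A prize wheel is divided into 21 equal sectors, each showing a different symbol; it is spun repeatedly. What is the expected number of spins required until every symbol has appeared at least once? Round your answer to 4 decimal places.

76.5525

After k distinct symbols have appeared, the next spin gives a new one with probability (21-k)/21, so the expected wait for the (k+1)-th is 21/(21-k).
E[T] = 21/21 + 21/20 + 21/19 + ... + 21/2 + 21/1 = 21·H_{21}.
H_{21} = 3.64536, so E[T] = 76.55253.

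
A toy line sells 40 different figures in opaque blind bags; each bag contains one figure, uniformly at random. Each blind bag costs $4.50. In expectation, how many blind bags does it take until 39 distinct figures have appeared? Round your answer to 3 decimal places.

131.142

With k distinct figures already seen, the next new one arrives after an expected 40/(40-k) blind bags.
Sum over k = 0,...,38: E = 40/40 + 40/39 + 40/38 + ... + 40/3 + 40/2 = 131.1417.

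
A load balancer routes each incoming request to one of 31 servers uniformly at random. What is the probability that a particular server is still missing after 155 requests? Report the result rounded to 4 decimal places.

Each request misses the fixed server with probability (31-1)/31 = 30/31, independently.
P(still missing after 155) = (30/31)^155 = 0.00620.

0.0062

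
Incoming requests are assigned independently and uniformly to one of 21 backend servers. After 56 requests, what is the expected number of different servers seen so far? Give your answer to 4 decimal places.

For each server, P(seen in 56 requests) = 1 - (20/21)^56 = 0.93493.
By linearity of expectation, E[distinct seen] = 21·(1 - (20/21)^56) = 19.63347.

19.6335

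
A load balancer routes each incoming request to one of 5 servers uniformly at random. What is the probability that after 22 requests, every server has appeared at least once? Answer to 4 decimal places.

By inclusion–exclusion over which servers are missing,
P(all seen) = Σ_{j=0}^{5} (-1)^j C(5,j)((5-j)/5)^22
= 1.00000 - 0.03689 + 0.00013 - 0.00000 + 0.00000 - 0.00000
= 0.96324.

0.9632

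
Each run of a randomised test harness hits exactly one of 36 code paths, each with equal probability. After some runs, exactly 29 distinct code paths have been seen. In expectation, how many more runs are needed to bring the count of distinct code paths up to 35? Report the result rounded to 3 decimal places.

57.343

With k distinct code paths already seen, the next new one takes an expected 36/(36-k) runs.
Sum over k = 29,...,34: E = 36/7 + 36/6 + 36/5 + 36/4 + 36/3 + 36/2 = 57.3429.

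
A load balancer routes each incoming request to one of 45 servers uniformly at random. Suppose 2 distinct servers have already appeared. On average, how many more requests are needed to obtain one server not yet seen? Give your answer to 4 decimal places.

1.0465

Each request yields a new server with probability (45-2)/45 = 43/45, so the wait is geometric with mean 45/43.
E = 45/43 = 1.04651.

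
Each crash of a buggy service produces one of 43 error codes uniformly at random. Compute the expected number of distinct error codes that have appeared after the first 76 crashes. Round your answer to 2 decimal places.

For each error code, P(seen in 76 crashes) = 1 - (42/43)^76 = 0.833.
By linearity of expectation, E[distinct seen] = 43·(1 - (42/43)^76) = 35.809.

35.81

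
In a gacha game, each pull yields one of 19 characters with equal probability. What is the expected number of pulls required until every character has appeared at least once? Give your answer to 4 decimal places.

Split into phases: going from k distinct to k+1 distinct takes on average 19/(19-k) pulls.
E[T] = 19/19 + 19/18 + 19/17 + ... + 19/2 + 19/1 = 19·H_{19}.
H_{19} = 3.54774, so E[T] = 67.40705.

67.4071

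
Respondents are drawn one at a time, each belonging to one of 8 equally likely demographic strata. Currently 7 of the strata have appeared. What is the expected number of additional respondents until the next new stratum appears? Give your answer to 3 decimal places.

The number of respondents until the next new stratum is geometric with success probability 1/8, so its mean is 8/1.
E = 8/1 = 8.0000.

8.000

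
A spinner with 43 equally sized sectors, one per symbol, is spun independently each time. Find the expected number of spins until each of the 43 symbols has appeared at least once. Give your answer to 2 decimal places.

187.05

The wait to go from k to k+1 distinct symbols is geometric with mean 43/(43-k).
E[T] = 43/43 + 43/42 + 43/41 + ... + 43/2 + 43/1 = 43·H_{43}.
H_{43} = 4.350, so E[T] = 187.050.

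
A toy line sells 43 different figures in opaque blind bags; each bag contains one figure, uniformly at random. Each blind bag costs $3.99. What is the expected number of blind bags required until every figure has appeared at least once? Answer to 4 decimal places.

187.0499

The wait to go from k to k+1 distinct figures is geometric with mean 43/(43-k).
E[T] = 43/43 + 43/42 + 43/41 + ... + 43/2 + 43/1 = 43·H_{43}.
H_{43} = 4.35000, so E[T] = 187.04994.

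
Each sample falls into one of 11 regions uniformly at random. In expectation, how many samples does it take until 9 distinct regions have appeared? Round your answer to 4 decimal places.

16.7187

With k distinct regions already seen, the next new one arrives after an expected 11/(11-k) samples.
Sum over k = 0,...,8: E = 11/11 + 11/10 + 11/9 + ... + 11/4 + 11/3 = 16.71865.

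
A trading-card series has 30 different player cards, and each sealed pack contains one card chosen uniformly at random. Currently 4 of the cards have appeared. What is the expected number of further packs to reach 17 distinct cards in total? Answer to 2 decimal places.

20.23

With k distinct cards already seen, the next new one takes an expected 30/(30-k) packs.
Sum over k = 4,...,16: E = 30/26 + 30/25 + 30/24 + ... + 30/15 + 30/14 = 20.229.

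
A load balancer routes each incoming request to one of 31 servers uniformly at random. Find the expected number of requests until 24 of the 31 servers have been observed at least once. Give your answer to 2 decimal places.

44.47

With k distinct servers already seen, the next new one arrives after an expected 31/(31-k) requests.
Sum over k = 0,...,23: E = 31/31 + 31/30 + 31/29 + ... + 31/9 + 31/8 = 44.466.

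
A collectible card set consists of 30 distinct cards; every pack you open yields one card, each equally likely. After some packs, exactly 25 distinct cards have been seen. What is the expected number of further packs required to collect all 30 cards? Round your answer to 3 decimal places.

The wait to go from k to k+1 distinct cards is geometric with mean 30/(30-k).
Sum over k = 25,...,29: E = 30/5 + 30/4 + 30/3 + 30/2 + 30/1 = 68.5000.

68.500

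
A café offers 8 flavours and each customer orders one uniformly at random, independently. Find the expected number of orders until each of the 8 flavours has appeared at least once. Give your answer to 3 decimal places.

21.743

Split into phases: going from k distinct to k+1 distinct takes on average 8/(8-k) orders.
E[T] = 8/8 + 8/7 + 8/6 + ... + 8/2 + 8/1 = 8·H_{8}.
H_{8} = 2.7179, so E[T] = 21.7429.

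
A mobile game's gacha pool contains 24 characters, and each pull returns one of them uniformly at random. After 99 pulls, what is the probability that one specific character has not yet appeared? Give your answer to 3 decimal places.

Each pull misses the fixed character with probability (24-1)/24 = 23/24, independently.
P(still missing after 99) = (23/24)^99 = 0.0148.

0.015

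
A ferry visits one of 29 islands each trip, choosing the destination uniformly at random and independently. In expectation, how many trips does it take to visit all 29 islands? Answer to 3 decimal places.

After k distinct islands have appeared, the next trip gives a new one with probability (29-k)/29, so the expected wait for the (k+1)-th is 29/(29-k).
E[T] = 29/29 + 29/28 + 29/27 + ... + 29/2 + 29/1 = 29·H_{29}.
H_{29} = 3.9617, so E[T] = 114.8880.

114.888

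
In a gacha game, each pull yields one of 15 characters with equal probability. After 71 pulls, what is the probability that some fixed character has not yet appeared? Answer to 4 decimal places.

0.0075

On each pull the fixed character fails to appear with probability 14/15.
P(still missing after 71) = (14/15)^71 = 0.00746.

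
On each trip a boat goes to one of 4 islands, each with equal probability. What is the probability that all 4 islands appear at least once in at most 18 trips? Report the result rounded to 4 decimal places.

Let A_i be the event that island i is missing after 18 trips. By inclusion–exclusion on the A_i,
P(all seen) = Σ_{j=0}^{4} (-1)^j C(4,j)((4-j)/4)^18
= 1.00000 - 0.02255 + 0.00002 - 0.00000 + 0.00000
= 0.97747.

0.9775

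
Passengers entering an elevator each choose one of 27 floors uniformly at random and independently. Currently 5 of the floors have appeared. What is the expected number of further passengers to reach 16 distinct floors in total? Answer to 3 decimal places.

From k distinct to k+1 distinct takes on average 27/(27-k) passengers.
Sum over k = 5,...,15: E = 27/22 + 27/21 + 27/20 + ... + 27/13 + 27/12 = 18.1153.

18.115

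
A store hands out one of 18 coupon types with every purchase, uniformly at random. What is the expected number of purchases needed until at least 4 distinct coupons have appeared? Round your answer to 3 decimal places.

4.384

With k distinct coupons already seen, the next new one arrives after an expected 18/(18-k) purchases.
Sum over k = 0,...,3: E = 18/18 + 18/17 + 18/16 + 18/15 = 4.3838.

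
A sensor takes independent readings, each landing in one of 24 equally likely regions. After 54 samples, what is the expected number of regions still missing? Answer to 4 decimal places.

For each region, P(unseen after 54) = (23/24)^54 = 0.10044.
By linearity of expectation, E[unseen] = 24·(23/24)^54 = 2.41050.

2.4105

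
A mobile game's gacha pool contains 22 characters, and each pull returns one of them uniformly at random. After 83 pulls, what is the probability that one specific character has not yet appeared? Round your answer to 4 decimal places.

0.0210

Each pull misses the fixed character with probability (22-1)/22 = 21/22, independently.
P(still missing after 83) = (21/22)^83 = 0.02104.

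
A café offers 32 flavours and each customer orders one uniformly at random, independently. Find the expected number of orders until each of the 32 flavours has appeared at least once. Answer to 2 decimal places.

129.87

Split into phases: going from k distinct to k+1 distinct takes on average 32/(32-k) orders.
E[T] = 32/32 + 32/31 + 32/30 + ... + 32/2 + 32/1 = 32·H_{32}.
H_{32} = 4.058, so E[T] = 129.872.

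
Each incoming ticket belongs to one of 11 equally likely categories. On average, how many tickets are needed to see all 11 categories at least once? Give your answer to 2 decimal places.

33.22

The wait to go from k to k+1 distinct categories is geometric with mean 11/(11-k).
E[T] = 11/11 + 11/10 + 11/9 + ... + 11/2 + 11/1 = 11·H_{11}.
H_{11} = 3.020, so E[T] = 33.219.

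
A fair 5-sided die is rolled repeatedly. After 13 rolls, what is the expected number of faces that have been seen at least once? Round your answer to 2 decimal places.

4.73

For each face, P(seen in 13 rolls) = 1 - (4/5)^13 = 0.945.
By linearity of expectation, E[distinct seen] = 5·(1 - (4/5)^13) = 4.725.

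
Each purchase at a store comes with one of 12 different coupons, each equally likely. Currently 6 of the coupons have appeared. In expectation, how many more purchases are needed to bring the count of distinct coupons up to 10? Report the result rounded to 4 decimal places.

From k distinct to k+1 distinct takes on average 12/(12-k) purchases.
Sum over k = 6,...,9: E = 12/6 + 12/5 + 12/4 + 12/3 = 11.40000.

11.4000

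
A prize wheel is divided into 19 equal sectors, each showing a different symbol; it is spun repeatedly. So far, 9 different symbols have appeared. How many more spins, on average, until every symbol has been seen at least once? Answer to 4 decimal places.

From k distinct to k+1 distinct takes on average 19/(19-k) spins.
Sum over k = 9,...,18: E = 19/10 + 19/9 + 19/8 + ... + 19/2 + 19/1 = 55.65040.

55.6504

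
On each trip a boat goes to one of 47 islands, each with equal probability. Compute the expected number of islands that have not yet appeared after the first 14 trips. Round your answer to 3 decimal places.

For each island, P(unseen after 14) = (46/47)^14 = 0.7400.
By linearity of expectation, E[unseen] = 47·(46/47)^14 = 34.7806.

34.781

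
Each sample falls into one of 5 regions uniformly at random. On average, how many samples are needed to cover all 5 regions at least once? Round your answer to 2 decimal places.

Split into phases: going from k distinct to k+1 distinct takes on average 5/(5-k) samples.
E[T] = 5/5 + 5/4 + 5/3 + 5/2 + 5/1 = 5·H_{5}.
H_{5} = 2.283, so E[T] = 11.417.

11.42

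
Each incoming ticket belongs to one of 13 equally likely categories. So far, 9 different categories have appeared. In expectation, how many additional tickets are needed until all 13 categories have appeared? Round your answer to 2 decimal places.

27.08

The wait to go from k to k+1 distinct categories is geometric with mean 13/(13-k).
Sum over k = 9,...,12: E = 13/4 + 13/3 + 13/2 + 13/1 = 27.083.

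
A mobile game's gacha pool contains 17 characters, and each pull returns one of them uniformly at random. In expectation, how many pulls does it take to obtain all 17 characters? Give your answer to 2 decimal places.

58.47

Split into phases: going from k distinct to k+1 distinct takes on average 17/(17-k) pulls.
E[T] = 17/17 + 17/16 + 17/15 + ... + 17/2 + 17/1 = 17·H_{17}.
H_{17} = 3.440, so E[T] = 58.472.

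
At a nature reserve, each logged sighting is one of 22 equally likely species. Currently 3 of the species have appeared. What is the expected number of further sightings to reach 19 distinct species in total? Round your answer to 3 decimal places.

37.717

With k distinct species already seen, the next new one takes an expected 22/(22-k) sightings.
Sum over k = 3,...,18: E = 22/19 + 22/18 + 22/17 + ... + 22/5 + 22/4 = 37.7169.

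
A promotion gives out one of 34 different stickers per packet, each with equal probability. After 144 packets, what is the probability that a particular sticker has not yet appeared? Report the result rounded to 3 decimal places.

0.014

Each packet misses the fixed sticker with probability (34-1)/34 = 33/34, independently.
P(still missing after 144) = (33/34)^144 = 0.0136.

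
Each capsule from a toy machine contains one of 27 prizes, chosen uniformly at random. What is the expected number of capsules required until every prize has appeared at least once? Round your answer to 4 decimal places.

Split into phases: going from k distinct to k+1 distinct takes on average 27/(27-k) capsules.
E[T] = 27/27 + 27/26 + 27/25 + ... + 27/2 + 27/1 = 27·H_{27}.
H_{27} = 3.89146, so E[T] = 105.06933.

105.0693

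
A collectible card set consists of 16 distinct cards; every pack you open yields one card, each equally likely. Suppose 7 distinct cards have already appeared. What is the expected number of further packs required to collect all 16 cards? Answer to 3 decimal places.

With k distinct cards already seen, the next new one takes an expected 16/(16-k) packs.
Sum over k = 7,...,15: E = 16/9 + 16/8 + 16/7 + ... + 16/2 + 16/1 = 45.2635.

45.263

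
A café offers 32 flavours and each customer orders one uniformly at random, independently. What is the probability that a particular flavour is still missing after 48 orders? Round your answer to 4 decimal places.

0.2179

On each order the fixed flavour fails to appear with probability 31/32.
P(still missing after 48) = (31/32)^48 = 0.21785.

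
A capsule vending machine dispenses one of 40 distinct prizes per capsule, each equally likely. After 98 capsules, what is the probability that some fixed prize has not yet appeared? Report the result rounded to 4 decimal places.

0.0836

Each capsule misses the fixed prize with probability (40-1)/40 = 39/40, independently.
P(still missing after 98) = (39/40)^98 = 0.08365.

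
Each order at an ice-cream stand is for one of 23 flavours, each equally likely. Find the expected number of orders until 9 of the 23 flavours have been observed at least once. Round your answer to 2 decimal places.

Going from k to k+1 distinct takes a geometric number of orders with mean 23/(23-k).
Sum over k = 0,...,8: E = 23/23 + 23/22 + 23/21 + ... + 23/16 + 23/15 = 11.103.

11.10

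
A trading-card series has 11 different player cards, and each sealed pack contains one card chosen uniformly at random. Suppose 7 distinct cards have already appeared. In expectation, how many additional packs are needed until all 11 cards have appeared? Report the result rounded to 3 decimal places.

With k distinct cards already seen, the next new one takes an expected 11/(11-k) packs.
Sum over k = 7,...,10: E = 11/4 + 11/3 + 11/2 + 11/1 = 22.9167.

22.917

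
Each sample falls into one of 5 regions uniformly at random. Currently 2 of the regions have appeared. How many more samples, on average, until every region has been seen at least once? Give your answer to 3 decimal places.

9.167

With k distinct regions already seen, the next new one takes an expected 5/(5-k) samples.
Sum over k = 2,...,4: E = 5/3 + 5/2 + 5/1 = 9.1667.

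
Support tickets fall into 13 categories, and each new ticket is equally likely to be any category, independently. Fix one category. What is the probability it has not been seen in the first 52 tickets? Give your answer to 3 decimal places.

On each ticket the fixed category fails to appear with probability 12/13.
P(still missing after 52) = (12/13)^52 = 0.0156.

0.016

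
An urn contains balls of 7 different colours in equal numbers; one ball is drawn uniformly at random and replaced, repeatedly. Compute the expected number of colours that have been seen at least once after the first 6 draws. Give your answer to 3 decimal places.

For each colour, P(seen in 6 draws) = 1 - (6/7)^6 = 0.6034.
By linearity of expectation, E[distinct seen] = 7·(1 - (6/7)^6) = 4.2240.

4.224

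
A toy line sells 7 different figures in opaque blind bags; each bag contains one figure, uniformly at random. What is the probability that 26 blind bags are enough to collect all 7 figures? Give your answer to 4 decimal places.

Let A_i be the event that figure i is missing after 26 blind bags. By inclusion–exclusion on the A_i,
P(all seen) = Σ_{j=0}^{7} (-1)^j C(7,j)((7-j)/7)^26
= 1.00000 - 0.12720 + 0.00333 - 0.00002 + 0.00000 - 0.00000 + 0.00000 - 0.00000
= 0.87612.

0.8761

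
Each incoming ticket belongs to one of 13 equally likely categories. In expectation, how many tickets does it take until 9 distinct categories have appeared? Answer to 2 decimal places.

Going from k to k+1 distinct takes a geometric number of tickets with mean 13/(13-k).
Sum over k = 0,...,8: E = 13/13 + 13/12 + 13/11 + ... + 13/6 + 13/5 = 14.258.

14.26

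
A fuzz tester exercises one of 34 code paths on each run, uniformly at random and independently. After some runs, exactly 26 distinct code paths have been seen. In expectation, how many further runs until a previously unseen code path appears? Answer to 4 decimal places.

4.2500

The number of runs until the next new code path is geometric with success probability 8/34, so its mean is 34/8.
E = 34/8 = 4.25000.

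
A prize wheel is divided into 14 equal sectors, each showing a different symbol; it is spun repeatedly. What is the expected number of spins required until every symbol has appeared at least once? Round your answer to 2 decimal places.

After k distinct symbols have appeared, the next spin gives a new one with probability (14-k)/14, so the expected wait for the (k+1)-th is 14/(14-k).
E[T] = 14/14 + 14/13 + 14/12 + ... + 14/2 + 14/1 = 14·H_{14}.
H_{14} = 3.252, so E[T] = 45.522.

45.52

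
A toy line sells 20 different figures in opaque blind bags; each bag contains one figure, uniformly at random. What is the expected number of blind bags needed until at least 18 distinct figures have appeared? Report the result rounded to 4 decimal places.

41.9548

Going from k to k+1 distinct takes a geometric number of blind bags with mean 20/(20-k).
Sum over k = 0,...,17: E = 20/20 + 20/19 + 20/18 + ... + 20/4 + 20/3 = 41.95479.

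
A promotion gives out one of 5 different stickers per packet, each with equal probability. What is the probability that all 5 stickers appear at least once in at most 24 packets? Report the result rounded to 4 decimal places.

0.9764

By inclusion–exclusion over which stickers are missing,
P(all seen) = Σ_{j=0}^{5} (-1)^j C(5,j)((5-j)/5)^24
= 1.00000 - 0.02361 + 0.00005 - 0.00000 + 0.00000 - 0.00000
= 0.97644.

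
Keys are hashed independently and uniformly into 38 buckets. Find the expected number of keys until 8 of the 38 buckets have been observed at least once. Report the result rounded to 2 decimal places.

8.85

Going from k to k+1 distinct takes a geometric number of keys with mean 38/(38-k).
Sum over k = 0,...,7: E = 38/38 + 38/37 + 38/36 + ... + 38/32 + 38/31 = 8.851.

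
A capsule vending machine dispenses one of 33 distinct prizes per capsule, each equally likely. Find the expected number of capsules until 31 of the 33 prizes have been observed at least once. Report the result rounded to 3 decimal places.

85.430

Going from k to k+1 distinct takes a geometric number of capsules with mean 33/(33-k).
Sum over k = 0,...,30: E = 33/33 + 33/32 + 33/31 + ... + 33/4 + 33/3 = 85.4303.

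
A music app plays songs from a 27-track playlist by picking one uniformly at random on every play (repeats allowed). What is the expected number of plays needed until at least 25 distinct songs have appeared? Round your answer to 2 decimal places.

64.57

With k distinct songs already seen, the next new one arrives after an expected 27/(27-k) plays.
Sum over k = 0,...,24: E = 27/27 + 27/26 + 27/25 + ... + 27/4 + 27/3 = 64.569.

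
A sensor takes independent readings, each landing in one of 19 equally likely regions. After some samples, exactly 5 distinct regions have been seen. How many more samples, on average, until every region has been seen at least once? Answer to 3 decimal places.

The wait to go from k to k+1 distinct regions is geometric with mean 19/(19-k).
Sum over k = 5,...,18: E = 19/14 + 19/13 + 19/12 + ... + 19/2 + 19/1 = 61.7797.

61.780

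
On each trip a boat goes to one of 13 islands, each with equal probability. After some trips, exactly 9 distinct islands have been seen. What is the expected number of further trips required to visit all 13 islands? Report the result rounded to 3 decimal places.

With k distinct islands already seen, the next new one takes an expected 13/(13-k) trips.
Sum over k = 9,...,12: E = 13/4 + 13/3 + 13/2 + 13/1 = 27.0833.

27.083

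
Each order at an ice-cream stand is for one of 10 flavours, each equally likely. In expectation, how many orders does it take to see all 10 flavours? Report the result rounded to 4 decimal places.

After k distinct flavours have appeared, the next order gives a new one with probability (10-k)/10, so the expected wait for the (k+1)-th is 10/(10-k).
E[T] = 10/10 + 10/9 + 10/8 + ... + 10/2 + 10/1 = 10·H_{10}.
H_{10} = 2.92897, so E[T] = 29.28968.

29.2897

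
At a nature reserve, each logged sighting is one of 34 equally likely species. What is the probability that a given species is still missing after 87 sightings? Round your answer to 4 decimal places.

0.0745

Each sighting misses the fixed species with probability (34-1)/34 = 33/34, independently.
P(still missing after 87) = (33/34)^87 = 0.07448.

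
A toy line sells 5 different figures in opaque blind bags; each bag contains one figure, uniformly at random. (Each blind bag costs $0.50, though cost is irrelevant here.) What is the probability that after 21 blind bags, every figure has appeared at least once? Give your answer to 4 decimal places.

0.9541

Let A_i be the event that figure i is missing after 21 blind bags. By inclusion–exclusion on the A_i,
P(all seen) = Σ_{j=0}^{5} (-1)^j C(5,j)((5-j)/5)^21
= 1.00000 - 0.04612 + 0.00022 - 0.00000 + 0.00000 - 0.00000
= 0.95410.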